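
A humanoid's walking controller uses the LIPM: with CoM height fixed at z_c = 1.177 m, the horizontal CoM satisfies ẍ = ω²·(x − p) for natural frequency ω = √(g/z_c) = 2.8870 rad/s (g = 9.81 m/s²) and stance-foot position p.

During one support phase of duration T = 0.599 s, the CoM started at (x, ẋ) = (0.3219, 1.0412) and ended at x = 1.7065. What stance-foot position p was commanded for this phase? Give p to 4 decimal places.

ωT = 2.8870·0.599 = 1.729313; cosh(ωT) = 2.907093, sinh(ωT) = 2.729687
x(T) = p + (x₀−p)·cosh(ωT) + (ẋ₀/ω)·sinh(ωT) ⇒ p·(1 − cosh) = x(T) − x₀·cosh − (ẋ₀/ω)·sinh
numerator   = 1.7065 − (0.3219)·2.907093 − (1.0412/2.8870)·2.729687 = -0.213758
denominator = 1 − 2.907093 = -1.907093
p = -0.213758 / -1.907093 = 0.1121

p = 0.1121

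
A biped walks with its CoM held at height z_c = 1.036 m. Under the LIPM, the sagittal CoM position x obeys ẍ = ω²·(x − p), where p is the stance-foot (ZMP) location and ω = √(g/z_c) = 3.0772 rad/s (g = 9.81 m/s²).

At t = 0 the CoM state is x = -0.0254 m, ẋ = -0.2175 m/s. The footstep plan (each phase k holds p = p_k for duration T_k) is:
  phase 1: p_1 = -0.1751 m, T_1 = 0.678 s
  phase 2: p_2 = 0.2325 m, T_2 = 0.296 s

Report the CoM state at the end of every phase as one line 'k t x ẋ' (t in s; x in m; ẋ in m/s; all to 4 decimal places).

phase 1: p=-0.1751, T=0.678, ωT=2.086342, cosh=4.089766, sinh=3.965625; start (x,ẋ)=(-0.025400, -0.217500) → end (x,ẋ)=(0.156843, 0.937268)
phase 2: p=0.2325, T=0.296, ωT=0.910851, cosh=1.444310, sinh=1.042128; start (x,ẋ)=(0.156843, 0.937268) → end (x,ẋ)=(0.440644, 1.111087)

1 0.6780 0.1568 0.9373
2 0.9740 0.4406 1.1111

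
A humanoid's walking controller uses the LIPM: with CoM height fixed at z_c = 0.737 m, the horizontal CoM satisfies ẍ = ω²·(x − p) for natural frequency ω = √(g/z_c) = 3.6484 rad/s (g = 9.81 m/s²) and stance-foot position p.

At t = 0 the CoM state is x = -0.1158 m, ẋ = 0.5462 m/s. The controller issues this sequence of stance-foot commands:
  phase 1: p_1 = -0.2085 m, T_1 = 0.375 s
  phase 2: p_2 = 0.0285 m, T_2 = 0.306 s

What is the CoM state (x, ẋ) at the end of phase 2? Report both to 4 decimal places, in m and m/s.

phase 1: p=-0.2085, T=0.375, ωT=1.368150, cosh=2.091327, sinh=1.836750; start (x,ẋ)=(-0.115800, 0.546200) → end (x,ẋ)=(0.260345, 1.763484)
phase 2: p=0.0285, T=0.306, ωT=1.116410, cosh=1.690663, sinh=1.363210; start (x,ẋ)=(0.260345, 1.763484) → end (x,ẋ)=(1.079390, 4.134545)

x = 1.0794, ẋ = 4.1345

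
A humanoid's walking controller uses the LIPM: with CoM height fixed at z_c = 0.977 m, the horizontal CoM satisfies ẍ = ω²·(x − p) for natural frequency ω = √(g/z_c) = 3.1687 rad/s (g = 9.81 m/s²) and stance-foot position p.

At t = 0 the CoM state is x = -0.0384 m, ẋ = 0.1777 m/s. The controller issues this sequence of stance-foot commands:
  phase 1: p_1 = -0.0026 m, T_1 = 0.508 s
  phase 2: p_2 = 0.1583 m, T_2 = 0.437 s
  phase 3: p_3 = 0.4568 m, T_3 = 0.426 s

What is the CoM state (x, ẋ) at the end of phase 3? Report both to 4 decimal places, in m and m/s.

phase 1: p=-0.0026, T=0.508, ωT=1.609700, cosh=2.600628, sinh=2.400680; start (x,ẋ)=(-0.038400, 0.177700) → end (x,ẋ)=(0.038927, 0.189800)
phase 2: p=0.1583, T=0.437, ωT=1.384722, cosh=2.122054, sinh=1.871661; start (x,ẋ)=(0.038927, 0.189800) → end (x,ẋ)=(0.017094, -0.305203)
phase 3: p=0.4568, T=0.426, ωT=1.349866, cosh=2.058092, sinh=1.798817; start (x,ẋ)=(0.017094, -0.305203) → end (x,ẋ)=(-0.621415, -3.134424)

x = -0.6214, ẋ = -3.1344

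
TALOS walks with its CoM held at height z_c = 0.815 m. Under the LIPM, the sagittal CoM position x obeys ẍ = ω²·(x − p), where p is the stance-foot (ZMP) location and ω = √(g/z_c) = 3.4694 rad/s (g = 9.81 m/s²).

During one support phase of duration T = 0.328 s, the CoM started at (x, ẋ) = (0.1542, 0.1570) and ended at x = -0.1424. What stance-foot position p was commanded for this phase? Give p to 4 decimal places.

ωT = 3.4694·0.328 = 1.137963; cosh(ωT) = 1.720439, sinh(ωT) = 1.399968
x(T) = p + (x₀−p)·cosh(ωT) + (ẋ₀/ω)·sinh(ωT) ⇒ p·(1 − cosh) = x(T) − x₀·cosh − (ẋ₀/ω)·sinh
numerator   = -0.1424 − (0.1542)·1.720439 − (0.1570/3.4694)·1.399968 = -0.471044
denominator = 1 − 1.720439 = -0.720439
p = -0.471044 / -0.720439 = 0.6538

p = 0.6538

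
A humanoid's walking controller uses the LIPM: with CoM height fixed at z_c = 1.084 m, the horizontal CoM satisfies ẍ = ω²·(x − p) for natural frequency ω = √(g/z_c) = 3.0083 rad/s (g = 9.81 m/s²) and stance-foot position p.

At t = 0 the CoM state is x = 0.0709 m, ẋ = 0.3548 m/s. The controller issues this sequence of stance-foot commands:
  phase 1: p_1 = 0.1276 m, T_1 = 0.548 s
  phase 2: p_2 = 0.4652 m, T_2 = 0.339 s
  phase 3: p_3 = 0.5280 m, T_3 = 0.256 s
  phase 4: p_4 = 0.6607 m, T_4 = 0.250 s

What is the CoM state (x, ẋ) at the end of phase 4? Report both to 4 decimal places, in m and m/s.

x = 0.2014, ẋ = -1.0643

phase 1: p=0.1276, T=0.548, ωT=1.648548, cosh=2.695878, sinh=2.503549; start (x,ẋ)=(0.070900, 0.354800) → end (x,ẋ)=(0.270013, 0.529466)
phase 2: p=0.4652, T=0.339, ωT=1.019814, cosh=1.566670, sinh=1.206008; start (x,ẋ)=(0.270013, 0.529466) → end (x,ẋ)=(0.371666, 0.121354)
phase 3: p=0.5280, T=0.256, ωT=0.770125, cosh=1.311496, sinh=0.848540; start (x,ẋ)=(0.371666, 0.121354) → end (x,ẋ)=(0.357198, -0.239913)
phase 4: p=0.6607, T=0.250, ωT=0.752075, cosh=1.296392, sinh=0.825005; start (x,ẋ)=(0.357198, -0.239913) → end (x,ẋ)=(0.201448, -1.064271)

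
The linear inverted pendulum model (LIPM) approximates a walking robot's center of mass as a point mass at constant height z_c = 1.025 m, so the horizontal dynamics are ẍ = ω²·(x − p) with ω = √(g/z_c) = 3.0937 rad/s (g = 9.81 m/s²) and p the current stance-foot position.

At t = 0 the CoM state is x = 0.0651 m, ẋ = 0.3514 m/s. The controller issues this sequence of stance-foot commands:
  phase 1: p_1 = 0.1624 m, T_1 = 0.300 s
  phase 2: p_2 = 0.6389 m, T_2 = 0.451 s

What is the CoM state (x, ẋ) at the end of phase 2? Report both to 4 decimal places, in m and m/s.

x = -0.3089, ẋ = -2.5031

phase 1: p=0.1624, T=0.300, ωT=0.928110, cosh=1.462512, sinh=1.067212; start (x,ẋ)=(0.065100, 0.351400) → end (x,ẋ)=(0.141318, 0.192678)
phase 2: p=0.6389, T=0.451, ωT=1.395259, cosh=2.141894, sinh=1.894125; start (x,ẋ)=(0.141318, 0.192678) → end (x,ẋ)=(-0.308901, -2.503065)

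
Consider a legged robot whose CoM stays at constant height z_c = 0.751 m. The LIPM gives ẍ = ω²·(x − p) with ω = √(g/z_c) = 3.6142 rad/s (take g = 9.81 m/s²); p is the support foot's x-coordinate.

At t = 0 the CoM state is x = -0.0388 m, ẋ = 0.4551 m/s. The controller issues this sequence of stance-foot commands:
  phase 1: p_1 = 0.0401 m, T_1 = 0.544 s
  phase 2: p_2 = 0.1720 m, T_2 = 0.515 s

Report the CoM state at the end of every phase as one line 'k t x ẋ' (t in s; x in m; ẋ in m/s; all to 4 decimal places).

1 0.5440 0.1937 0.6588
2 1.0590 0.8155 2.4159

phase 1: p=0.0401, T=0.544, ωT=1.966125, cosh=3.641470, sinh=3.501472; start (x,ẋ)=(-0.038800, 0.455100) → end (x,ẋ)=(0.193693, 0.658752)
phase 2: p=0.1720, T=0.515, ωT=1.861313, cosh=3.293823, sinh=3.138354; start (x,ẋ)=(0.193693, 0.658752) → end (x,ẋ)=(0.815475, 2.415872)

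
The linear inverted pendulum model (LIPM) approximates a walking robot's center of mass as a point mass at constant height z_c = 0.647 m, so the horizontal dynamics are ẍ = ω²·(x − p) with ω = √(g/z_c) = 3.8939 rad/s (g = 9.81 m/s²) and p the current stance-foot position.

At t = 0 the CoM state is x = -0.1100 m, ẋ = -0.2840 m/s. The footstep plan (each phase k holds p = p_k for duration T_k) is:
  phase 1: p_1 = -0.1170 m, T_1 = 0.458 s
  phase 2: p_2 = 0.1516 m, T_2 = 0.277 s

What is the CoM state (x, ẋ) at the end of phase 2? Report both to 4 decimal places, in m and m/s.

x = -0.8635, ẋ = -3.6149

phase 1: p=-0.1170, T=0.458, ωT=1.783406, cosh=3.059077, sinh=2.891012; start (x,ẋ)=(-0.110000, -0.284000) → end (x,ẋ)=(-0.306441, -0.789977)
phase 2: p=0.1516, T=0.277, ωT=1.078610, cosh=1.640329, sinh=1.300261; start (x,ẋ)=(-0.306441, -0.789977) → end (x,ẋ)=(-0.863529, -3.614924)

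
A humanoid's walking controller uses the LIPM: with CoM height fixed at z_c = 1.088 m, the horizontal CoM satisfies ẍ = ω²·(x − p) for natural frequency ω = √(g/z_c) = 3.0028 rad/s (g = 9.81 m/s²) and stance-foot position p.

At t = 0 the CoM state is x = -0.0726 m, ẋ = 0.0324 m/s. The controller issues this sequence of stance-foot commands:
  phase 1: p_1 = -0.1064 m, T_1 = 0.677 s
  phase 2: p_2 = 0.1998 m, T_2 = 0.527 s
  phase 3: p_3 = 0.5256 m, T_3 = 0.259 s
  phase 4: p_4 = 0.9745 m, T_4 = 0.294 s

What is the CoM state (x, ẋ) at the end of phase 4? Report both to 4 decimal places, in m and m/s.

x = -0.1159, ẋ = -2.4953

phase 1: p=-0.1064, T=0.677, ωT=2.032896, cosh=3.883561, sinh=3.752605; start (x,ẋ)=(-0.072600, 0.032400) → end (x,ẋ)=(0.065355, 0.506697)
phase 2: p=0.1998, T=0.527, ωT=1.582476, cosh=2.536228, sinh=2.330762; start (x,ẋ)=(0.065355, 0.506697) → end (x,ẋ)=(0.252112, 0.344141)
phase 3: p=0.5256, T=0.259, ωT=0.777725, cosh=1.317983, sinh=0.858533; start (x,ẋ)=(0.252112, 0.344141) → end (x,ẋ)=(0.263541, -0.251481)
phase 4: p=0.9745, T=0.294, ωT=0.882823, cosh=1.415665, sinh=1.002051; start (x,ẋ)=(0.263541, -0.251481) → end (x,ẋ)=(-0.115900, -2.495259)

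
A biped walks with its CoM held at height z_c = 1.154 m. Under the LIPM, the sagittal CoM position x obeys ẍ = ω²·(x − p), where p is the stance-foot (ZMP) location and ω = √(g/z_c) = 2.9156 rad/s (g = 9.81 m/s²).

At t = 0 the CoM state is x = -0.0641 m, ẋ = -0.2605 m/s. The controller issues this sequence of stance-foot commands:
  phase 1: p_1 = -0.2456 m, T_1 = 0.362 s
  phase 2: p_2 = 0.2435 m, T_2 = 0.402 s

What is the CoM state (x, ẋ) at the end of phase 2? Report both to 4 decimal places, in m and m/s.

phase 1: p=-0.2456, T=0.362, ωT=1.055447, cosh=1.610648, sinh=1.262612; start (x,ẋ)=(-0.064100, -0.260500) → end (x,ẋ)=(-0.066078, 0.248577)
phase 2: p=0.2435, T=0.402, ωT=1.172071, cosh=1.769199, sinh=1.459474; start (x,ẋ)=(-0.066078, 0.248577) → end (x,ẋ)=(-0.179774, -0.877547)

x = -0.1798, ẋ = -0.8775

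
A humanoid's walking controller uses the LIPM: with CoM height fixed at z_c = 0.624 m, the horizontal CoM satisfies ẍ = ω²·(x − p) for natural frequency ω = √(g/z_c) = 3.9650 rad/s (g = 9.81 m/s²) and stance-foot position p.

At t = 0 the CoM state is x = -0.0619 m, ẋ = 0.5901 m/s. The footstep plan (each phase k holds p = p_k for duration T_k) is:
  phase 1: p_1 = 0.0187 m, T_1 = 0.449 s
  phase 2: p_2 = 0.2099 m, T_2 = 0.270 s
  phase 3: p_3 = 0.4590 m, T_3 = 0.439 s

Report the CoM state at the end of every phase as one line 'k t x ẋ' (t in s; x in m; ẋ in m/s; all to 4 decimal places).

phase 1: p=0.0187, T=0.449, ωT=1.780285, cosh=3.050068, sinh=2.881478; start (x,ẋ)=(-0.061900, 0.590100) → end (x,ẋ)=(0.201707, 0.878985)
phase 2: p=0.2099, T=0.270, ωT=1.070550, cosh=1.629902, sinh=1.287082; start (x,ẋ)=(0.201707, 0.878985) → end (x,ẋ)=(0.481874, 1.390848)
phase 3: p=0.4590, T=0.439, ωT=1.740635, cosh=2.938186, sinh=2.762777; start (x,ẋ)=(0.481874, 1.390848) → end (x,ẋ)=(1.495340, 4.337145)

1 0.4490 0.2017 0.8790
2 0.7190 0.4819 1.3908
3 1.1580 1.4953 4.3371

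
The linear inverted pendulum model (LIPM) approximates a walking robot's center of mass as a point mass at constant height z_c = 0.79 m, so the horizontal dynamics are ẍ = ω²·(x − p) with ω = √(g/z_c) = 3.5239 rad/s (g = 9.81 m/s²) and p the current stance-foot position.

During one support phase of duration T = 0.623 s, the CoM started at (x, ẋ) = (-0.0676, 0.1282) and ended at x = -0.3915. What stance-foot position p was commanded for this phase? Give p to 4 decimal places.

ωT = 3.5239·0.623 = 2.195390; cosh(ωT) = 4.547408, sinh(ωT) = 4.436093
x(T) = p + (x₀−p)·cosh(ωT) + (ẋ₀/ω)·sinh(ωT) ⇒ p·(1 − cosh) = x(T) − x₀·cosh − (ẋ₀/ω)·sinh
numerator   = -0.3915 − (-0.0676)·4.547408 − (0.1282/3.5239)·4.436093 = -0.245481
denominator = 1 − 4.547408 = -3.547408
p = -0.245481 / -3.547408 = 0.0692

p = 0.0692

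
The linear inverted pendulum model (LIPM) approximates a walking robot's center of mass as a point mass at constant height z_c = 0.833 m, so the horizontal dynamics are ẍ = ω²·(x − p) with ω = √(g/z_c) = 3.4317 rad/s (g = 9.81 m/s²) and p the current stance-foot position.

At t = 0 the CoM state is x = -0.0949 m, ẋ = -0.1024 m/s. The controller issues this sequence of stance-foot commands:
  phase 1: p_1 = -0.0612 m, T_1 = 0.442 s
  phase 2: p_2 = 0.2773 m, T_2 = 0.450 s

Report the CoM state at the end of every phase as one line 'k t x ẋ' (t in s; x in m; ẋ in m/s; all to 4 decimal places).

phase 1: p=-0.0612, T=0.442, ωT=1.516811, cosh=2.388540, sinh=2.169130; start (x,ẋ)=(-0.094900, -0.102400) → end (x,ẋ)=(-0.206419, -0.495443)
phase 2: p=0.2773, T=0.450, ωT=1.544265, cosh=2.448998, sinh=2.235529; start (x,ẋ)=(-0.206419, -0.495443) → end (x,ẋ)=(-1.230076, -4.924272)

1 0.4420 -0.2064 -0.4954
2 0.8920 -1.2301 -4.9243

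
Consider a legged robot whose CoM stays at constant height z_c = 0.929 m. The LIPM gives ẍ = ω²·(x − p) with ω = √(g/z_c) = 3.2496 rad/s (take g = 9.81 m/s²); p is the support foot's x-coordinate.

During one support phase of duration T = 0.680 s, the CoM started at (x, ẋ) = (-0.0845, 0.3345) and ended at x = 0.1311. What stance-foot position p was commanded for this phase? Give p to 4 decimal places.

ωT = 3.2496·0.680 = 2.209728; cosh(ωT) = 4.611484, sinh(ωT) = 4.501753
x(T) = p + (x₀−p)·cosh(ωT) + (ẋ₀/ω)·sinh(ωT) ⇒ p·(1 − cosh) = x(T) − x₀·cosh − (ẋ₀/ω)·sinh
numerator   = 0.1311 − (-0.0845)·4.611484 − (0.3345/3.2496)·4.501753 = 0.057379
denominator = 1 − 4.611484 = -3.611484
p = 0.057379 / -3.611484 = -0.0159

p = -0.0159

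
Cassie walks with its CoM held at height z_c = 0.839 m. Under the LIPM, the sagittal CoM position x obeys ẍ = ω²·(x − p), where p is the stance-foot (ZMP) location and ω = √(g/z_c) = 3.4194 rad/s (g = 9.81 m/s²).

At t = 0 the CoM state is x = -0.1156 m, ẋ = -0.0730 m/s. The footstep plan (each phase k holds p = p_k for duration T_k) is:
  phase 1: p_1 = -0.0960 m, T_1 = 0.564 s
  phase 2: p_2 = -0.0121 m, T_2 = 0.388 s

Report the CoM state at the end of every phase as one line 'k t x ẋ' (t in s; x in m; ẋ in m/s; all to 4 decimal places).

phase 1: p=-0.0960, T=0.564, ωT=1.928542, cosh=3.512415, sinh=3.367055; start (x,ẋ)=(-0.115600, -0.073000) → end (x,ẋ)=(-0.236726, -0.482067)
phase 2: p=-0.0121, T=0.388, ωT=1.326727, cosh=2.017017, sinh=1.751672; start (x,ẋ)=(-0.236726, -0.482067) → end (x,ẋ)=(-0.712125, -2.317772)

1 0.5640 -0.2367 -0.4821
2 0.9520 -0.7121 -2.3178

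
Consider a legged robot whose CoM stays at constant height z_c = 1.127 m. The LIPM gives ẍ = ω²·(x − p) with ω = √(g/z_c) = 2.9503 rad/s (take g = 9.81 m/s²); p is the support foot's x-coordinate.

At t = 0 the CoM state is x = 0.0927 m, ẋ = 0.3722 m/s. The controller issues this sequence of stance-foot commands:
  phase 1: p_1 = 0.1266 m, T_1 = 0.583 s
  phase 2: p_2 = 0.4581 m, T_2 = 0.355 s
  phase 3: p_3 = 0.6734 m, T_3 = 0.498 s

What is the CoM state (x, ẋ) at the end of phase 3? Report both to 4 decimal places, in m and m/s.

phase 1: p=0.1266, T=0.583, ωT=1.720025, cosh=2.881865, sinh=2.702803; start (x,ẋ)=(0.092700, 0.372200) → end (x,ẋ)=(0.369881, 0.802309)
phase 2: p=0.4581, T=0.355, ωT=1.047357, cosh=1.600485, sinh=1.249621; start (x,ẋ)=(0.369881, 0.802309) → end (x,ẋ)=(0.656731, 0.958843)
phase 3: p=0.6734, T=0.498, ωT=1.469249, cosh=2.288035, sinh=2.057937; start (x,ẋ)=(0.656731, 0.958843) → end (x,ẋ)=(1.304087, 2.092661)

x = 1.3041, ẋ = 2.0927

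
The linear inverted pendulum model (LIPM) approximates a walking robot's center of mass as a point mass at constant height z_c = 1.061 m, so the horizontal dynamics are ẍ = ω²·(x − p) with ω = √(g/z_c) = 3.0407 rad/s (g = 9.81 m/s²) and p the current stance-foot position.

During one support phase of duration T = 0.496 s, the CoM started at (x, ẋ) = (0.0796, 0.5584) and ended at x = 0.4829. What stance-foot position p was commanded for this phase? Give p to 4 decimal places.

ωT = 3.0407·0.496 = 1.508187; cosh(ωT) = 2.369921, sinh(ωT) = 2.148611
x(T) = p + (x₀−p)·cosh(ωT) + (ẋ₀/ω)·sinh(ωT) ⇒ p·(1 − cosh) = x(T) − x₀·cosh − (ẋ₀/ω)·sinh
numerator   = 0.4829 − (0.0796)·2.369921 − (0.5584/3.0407)·2.148611 = -0.100321
denominator = 1 − 2.369921 = -1.369921
p = -0.100321 / -1.369921 = 0.0732

p = 0.0732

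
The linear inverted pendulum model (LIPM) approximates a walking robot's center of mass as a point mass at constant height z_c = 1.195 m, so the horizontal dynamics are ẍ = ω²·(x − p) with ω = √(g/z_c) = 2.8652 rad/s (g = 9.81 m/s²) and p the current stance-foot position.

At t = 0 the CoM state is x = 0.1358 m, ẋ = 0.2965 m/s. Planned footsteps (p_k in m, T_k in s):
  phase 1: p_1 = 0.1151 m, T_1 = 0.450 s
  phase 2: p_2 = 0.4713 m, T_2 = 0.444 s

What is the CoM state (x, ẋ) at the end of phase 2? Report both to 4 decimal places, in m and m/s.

x = 0.5870, ẋ = 0.6359

phase 1: p=0.1151, T=0.450, ωT=1.289340, cosh=1.952921, sinh=1.677469; start (x,ẋ)=(0.135800, 0.296500) → end (x,ẋ)=(0.329115, 0.678531)
phase 2: p=0.4713, T=0.444, ωT=1.272149, cosh=1.924371, sinh=1.644142; start (x,ẋ)=(0.329115, 0.678531) → end (x,ẋ)=(0.587046, 0.635942)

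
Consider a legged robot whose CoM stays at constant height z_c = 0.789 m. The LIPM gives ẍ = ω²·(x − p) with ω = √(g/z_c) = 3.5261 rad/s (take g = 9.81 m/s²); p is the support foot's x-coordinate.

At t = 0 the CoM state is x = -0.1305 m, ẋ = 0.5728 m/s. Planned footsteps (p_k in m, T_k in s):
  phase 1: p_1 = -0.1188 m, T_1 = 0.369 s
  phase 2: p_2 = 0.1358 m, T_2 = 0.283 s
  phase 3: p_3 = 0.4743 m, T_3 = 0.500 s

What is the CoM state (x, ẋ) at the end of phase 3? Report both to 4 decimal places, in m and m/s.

phase 1: p=-0.1188, T=0.369, ωT=1.301131, cosh=1.972836, sinh=1.700612; start (x,ẋ)=(-0.130500, 0.572800) → end (x,ẋ)=(0.134375, 1.059881)
phase 2: p=0.1358, T=0.283, ωT=0.997886, cosh=1.540600, sinh=1.171942; start (x,ẋ)=(0.134375, 1.059881) → end (x,ẋ)=(0.485869, 1.626965)
phase 3: p=0.4743, T=0.500, ωT=1.763050, cosh=3.000857, sinh=2.829336; start (x,ẋ)=(0.485869, 1.626965) → end (x,ẋ)=(1.814491, 4.997708)

x = 1.8145, ẋ = 4.9977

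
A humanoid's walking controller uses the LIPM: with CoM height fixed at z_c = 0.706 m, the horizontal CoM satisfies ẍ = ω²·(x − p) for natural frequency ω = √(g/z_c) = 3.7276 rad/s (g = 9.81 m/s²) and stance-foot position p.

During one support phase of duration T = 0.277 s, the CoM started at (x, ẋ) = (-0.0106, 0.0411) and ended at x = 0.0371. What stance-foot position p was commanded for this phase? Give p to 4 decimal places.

ωT = 3.7276·0.277 = 1.032545; cosh(ωT) = 1.582152, sinh(ωT) = 1.226052
x(T) = p + (x₀−p)·cosh(ωT) + (ẋ₀/ω)·sinh(ωT) ⇒ p·(1 − cosh) = x(T) − x₀·cosh − (ẋ₀/ω)·sinh
numerator   = 0.0371 − (-0.0106)·1.582152 − (0.0411/3.7276)·1.226052 = 0.040353
denominator = 1 − 1.582152 = -0.582152
p = 0.040353 / -0.582152 = -0.0693

p = -0.0693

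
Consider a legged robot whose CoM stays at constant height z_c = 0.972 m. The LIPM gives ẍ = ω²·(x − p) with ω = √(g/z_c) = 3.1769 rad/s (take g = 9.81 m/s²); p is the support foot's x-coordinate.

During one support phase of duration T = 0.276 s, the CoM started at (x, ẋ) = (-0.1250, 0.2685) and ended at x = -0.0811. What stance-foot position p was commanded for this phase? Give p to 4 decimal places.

p = -0.0272

ωT = 3.1769·0.276 = 0.876824; cosh(ωT) = 1.409679, sinh(ωT) = 0.993577
x(T) = p + (x₀−p)·cosh(ωT) + (ẋ₀/ω)·sinh(ωT) ⇒ p·(1 − cosh) = x(T) − x₀·cosh − (ẋ₀/ω)·sinh
numerator   = -0.0811 − (-0.1250)·1.409679 − (0.2685/3.1769)·0.993577 = 0.011136
denominator = 1 − 1.409679 = -0.409679
p = 0.011136 / -0.409679 = -0.0272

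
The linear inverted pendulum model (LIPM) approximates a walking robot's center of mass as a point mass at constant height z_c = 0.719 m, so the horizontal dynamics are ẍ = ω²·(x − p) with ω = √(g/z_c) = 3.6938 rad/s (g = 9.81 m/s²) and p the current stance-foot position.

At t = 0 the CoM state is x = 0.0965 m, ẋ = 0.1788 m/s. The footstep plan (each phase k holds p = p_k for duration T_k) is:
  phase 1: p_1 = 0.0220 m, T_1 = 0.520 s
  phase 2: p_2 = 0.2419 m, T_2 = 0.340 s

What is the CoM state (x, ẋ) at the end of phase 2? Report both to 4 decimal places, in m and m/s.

phase 1: p=0.0220, T=0.520, ωT=1.920776, cosh=3.486373, sinh=3.339880; start (x,ẋ)=(0.096500, 0.178800) → end (x,ẋ)=(0.443403, 1.542459)
phase 2: p=0.2419, T=0.340, ωT=1.255892, cosh=1.897895, sinh=1.613074; start (x,ẋ)=(0.443403, 1.542459) → end (x,ẋ)=(1.297920, 4.128056)

x = 1.2979, ẋ = 4.1281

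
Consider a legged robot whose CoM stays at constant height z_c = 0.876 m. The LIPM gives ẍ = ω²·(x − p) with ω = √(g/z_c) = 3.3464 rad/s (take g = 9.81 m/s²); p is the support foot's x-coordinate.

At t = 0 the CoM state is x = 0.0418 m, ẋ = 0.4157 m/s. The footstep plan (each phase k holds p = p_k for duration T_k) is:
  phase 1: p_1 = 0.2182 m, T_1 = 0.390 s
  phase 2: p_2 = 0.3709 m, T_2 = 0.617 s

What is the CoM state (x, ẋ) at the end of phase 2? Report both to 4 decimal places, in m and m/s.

x = -1.0043, ẋ = -4.5026

phase 1: p=0.2182, T=0.390, ωT=1.305096, cosh=1.979595, sinh=1.708448; start (x,ẋ)=(0.041800, 0.415700) → end (x,ẋ)=(0.081228, -0.185588)
phase 2: p=0.3709, T=0.617, ωT=2.064729, cosh=4.005006, sinh=3.878154; start (x,ẋ)=(0.081228, -0.185588) → end (x,ẋ)=(-1.004316, -4.502600)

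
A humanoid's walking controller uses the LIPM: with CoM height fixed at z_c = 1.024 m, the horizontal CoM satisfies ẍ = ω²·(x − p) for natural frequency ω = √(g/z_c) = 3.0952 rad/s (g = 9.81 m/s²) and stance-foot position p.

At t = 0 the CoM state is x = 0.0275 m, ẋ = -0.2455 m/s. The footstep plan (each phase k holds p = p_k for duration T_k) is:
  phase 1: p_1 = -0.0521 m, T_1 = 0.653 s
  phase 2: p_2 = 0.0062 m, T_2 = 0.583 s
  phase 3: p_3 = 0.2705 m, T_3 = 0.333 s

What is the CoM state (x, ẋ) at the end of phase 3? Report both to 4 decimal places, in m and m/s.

x = -0.6265, ẋ = -2.4777

phase 1: p=-0.0521, T=0.653, ωT=2.021166, cosh=3.839809, sinh=3.707308; start (x,ẋ)=(0.027500, -0.245500) → end (x,ẋ)=(-0.040501, -0.029274)
phase 2: p=0.0062, T=0.583, ωT=1.804502, cosh=3.120749, sinh=2.956193; start (x,ẋ)=(-0.040501, -0.029274) → end (x,ẋ)=(-0.167503, -0.518676)
phase 3: p=0.2705, T=0.333, ωT=1.030702, cosh=1.579894, sinh=1.223138; start (x,ẋ)=(-0.167503, -0.518676) → end (x,ẋ)=(-0.626464, -2.477668)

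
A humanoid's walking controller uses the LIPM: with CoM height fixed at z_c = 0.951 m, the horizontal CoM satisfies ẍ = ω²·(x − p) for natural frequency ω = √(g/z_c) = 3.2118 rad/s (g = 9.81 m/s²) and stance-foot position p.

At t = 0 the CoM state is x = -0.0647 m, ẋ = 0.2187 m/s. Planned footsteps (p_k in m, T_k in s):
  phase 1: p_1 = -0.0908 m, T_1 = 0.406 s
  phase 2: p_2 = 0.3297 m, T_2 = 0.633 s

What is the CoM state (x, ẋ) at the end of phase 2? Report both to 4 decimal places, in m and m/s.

phase 1: p=-0.0908, T=0.406, ωT=1.303991, cosh=1.977708, sinh=1.706262; start (x,ẋ)=(-0.064700, 0.218700) → end (x,ẋ)=(0.077002, 0.575557)
phase 2: p=0.3297, T=0.633, ωT=2.033069, cosh=3.884213, sinh=3.753280; start (x,ẋ)=(0.077002, 0.575557) → end (x,ẋ)=(0.020758, -0.810633)

x = 0.0208, ẋ = -0.8106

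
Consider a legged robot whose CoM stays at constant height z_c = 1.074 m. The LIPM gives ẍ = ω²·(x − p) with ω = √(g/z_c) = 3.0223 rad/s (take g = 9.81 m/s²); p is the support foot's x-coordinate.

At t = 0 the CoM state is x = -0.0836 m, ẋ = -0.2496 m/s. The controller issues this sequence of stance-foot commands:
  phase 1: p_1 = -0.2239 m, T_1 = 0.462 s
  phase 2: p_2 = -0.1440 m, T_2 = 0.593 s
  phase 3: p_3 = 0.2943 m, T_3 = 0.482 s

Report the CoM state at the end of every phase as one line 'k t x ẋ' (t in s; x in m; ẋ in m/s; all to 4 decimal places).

1 0.4620 -0.0797 0.2690
2 1.0550 0.3140 1.3966
3 1.5370 1.2767 3.2806

phase 1: p=-0.2239, T=0.462, ωT=1.396303, cosh=2.143872, sinh=1.896362; start (x,ẋ)=(-0.083600, -0.249600) → end (x,ẋ)=(-0.079728, 0.269001)
phase 2: p=-0.1440, T=0.593, ωT=1.792224, cosh=3.084688, sinh=2.918099; start (x,ẋ)=(-0.079728, 0.269001) → end (x,ẋ)=(0.313986, 1.396625)
phase 3: p=0.2943, T=0.482, ωT=1.456749, cosh=2.262487, sinh=2.029495; start (x,ẋ)=(0.313986, 1.396625) → end (x,ẋ)=(1.276683, 3.280597)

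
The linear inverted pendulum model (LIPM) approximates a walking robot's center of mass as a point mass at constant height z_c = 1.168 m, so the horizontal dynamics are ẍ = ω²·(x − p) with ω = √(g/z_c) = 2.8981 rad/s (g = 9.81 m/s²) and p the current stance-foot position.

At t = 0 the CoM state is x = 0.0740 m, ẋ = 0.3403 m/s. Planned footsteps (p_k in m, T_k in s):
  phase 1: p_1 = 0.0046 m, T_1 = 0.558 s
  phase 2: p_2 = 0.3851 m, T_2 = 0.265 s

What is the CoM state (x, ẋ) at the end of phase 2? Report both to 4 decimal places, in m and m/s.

phase 1: p=0.0046, T=0.558, ωT=1.617140, cosh=2.618562, sinh=2.420096; start (x,ẋ)=(0.074000, 0.340300) → end (x,ẋ)=(0.470500, 1.377846)
phase 2: p=0.3851, T=0.265, ωT=0.767996, cosh=1.309693, sinh=0.845751; start (x,ẋ)=(0.470500, 1.377846) → end (x,ẋ)=(0.899044, 2.013877)

x = 0.8990, ẋ = 2.0139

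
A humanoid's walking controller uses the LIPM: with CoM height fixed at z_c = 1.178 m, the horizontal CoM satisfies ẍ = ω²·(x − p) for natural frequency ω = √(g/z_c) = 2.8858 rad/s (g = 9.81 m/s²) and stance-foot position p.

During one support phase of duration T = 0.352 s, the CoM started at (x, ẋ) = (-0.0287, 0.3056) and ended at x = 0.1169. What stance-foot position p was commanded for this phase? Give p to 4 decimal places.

p = -0.0617

ωT = 2.8858·0.352 = 1.015802; cosh(ωT) = 1.561844, sinh(ωT) = 1.199732
x(T) = p + (x₀−p)·cosh(ωT) + (ẋ₀/ω)·sinh(ωT) ⇒ p·(1 − cosh) = x(T) − x₀·cosh − (ẋ₀/ω)·sinh
numerator   = 0.1169 − (-0.0287)·1.561844 − (0.3056/2.8858)·1.199732 = 0.034676
denominator = 1 − 1.561844 = -0.561844
p = 0.034676 / -0.561844 = -0.0617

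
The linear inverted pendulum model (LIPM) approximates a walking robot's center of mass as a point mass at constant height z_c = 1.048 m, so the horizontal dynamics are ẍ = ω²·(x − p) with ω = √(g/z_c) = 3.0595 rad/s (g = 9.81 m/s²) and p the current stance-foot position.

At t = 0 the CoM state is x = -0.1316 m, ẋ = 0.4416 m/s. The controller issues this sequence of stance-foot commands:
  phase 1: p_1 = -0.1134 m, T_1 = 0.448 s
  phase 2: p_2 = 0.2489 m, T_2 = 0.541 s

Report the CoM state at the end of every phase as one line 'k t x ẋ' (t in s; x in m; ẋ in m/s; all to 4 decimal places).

phase 1: p=-0.1134, T=0.448, ωT=1.370656, cosh=2.095937, sinh=1.841996; start (x,ẋ)=(-0.131600, 0.441600) → end (x,ẋ)=(0.114323, 0.822998)
phase 2: p=0.2489, T=0.541, ωT=1.655190, cosh=2.712564, sinh=2.521508; start (x,ẋ)=(0.114323, 0.822998) → end (x,ẋ)=(0.562130, 1.194231)

1 0.4480 0.1143 0.8230
2 0.9890 0.5621 1.1942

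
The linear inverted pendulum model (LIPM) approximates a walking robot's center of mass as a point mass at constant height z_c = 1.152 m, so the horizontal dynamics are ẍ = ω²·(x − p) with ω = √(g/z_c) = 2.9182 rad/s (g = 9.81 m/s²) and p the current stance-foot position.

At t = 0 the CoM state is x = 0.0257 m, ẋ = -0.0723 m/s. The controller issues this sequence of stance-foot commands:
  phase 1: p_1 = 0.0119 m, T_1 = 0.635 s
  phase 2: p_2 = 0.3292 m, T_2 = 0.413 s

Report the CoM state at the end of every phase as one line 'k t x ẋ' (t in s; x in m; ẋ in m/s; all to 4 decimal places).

phase 1: p=0.0119, T=0.635, ωT=1.853057, cosh=3.268024, sinh=3.111267; start (x,ẋ)=(0.025700, -0.072300) → end (x,ẋ)=(-0.020085, -0.110984)
phase 2: p=0.3292, T=0.413, ωT=1.205217, cosh=1.818554, sinh=1.518927; start (x,ẋ)=(-0.020085, -0.110984) → end (x,ẋ)=(-0.363760, -1.750046)

1 0.6350 -0.0201 -0.1110
2 1.0480 -0.3638 -1.7500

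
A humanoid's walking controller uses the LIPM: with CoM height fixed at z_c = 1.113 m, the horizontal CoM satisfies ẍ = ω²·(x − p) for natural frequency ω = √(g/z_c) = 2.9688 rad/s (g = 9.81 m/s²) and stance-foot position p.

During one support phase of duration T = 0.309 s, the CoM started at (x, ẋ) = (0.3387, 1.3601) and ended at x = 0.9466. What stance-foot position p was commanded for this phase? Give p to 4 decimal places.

p = 0.0591

ωT = 2.9688·0.309 = 0.917359; cosh(ωT) = 1.451123, sinh(ωT) = 1.051550
x(T) = p + (x₀−p)·cosh(ωT) + (ẋ₀/ω)·sinh(ωT) ⇒ p·(1 − cosh) = x(T) − x₀·cosh − (ẋ₀/ω)·sinh
numerator   = 0.9466 − (0.3387)·1.451123 − (1.3601/2.9688)·1.051550 = -0.026643
denominator = 1 − 1.451123 = -0.451123
p = -0.026643 / -0.451123 = 0.0591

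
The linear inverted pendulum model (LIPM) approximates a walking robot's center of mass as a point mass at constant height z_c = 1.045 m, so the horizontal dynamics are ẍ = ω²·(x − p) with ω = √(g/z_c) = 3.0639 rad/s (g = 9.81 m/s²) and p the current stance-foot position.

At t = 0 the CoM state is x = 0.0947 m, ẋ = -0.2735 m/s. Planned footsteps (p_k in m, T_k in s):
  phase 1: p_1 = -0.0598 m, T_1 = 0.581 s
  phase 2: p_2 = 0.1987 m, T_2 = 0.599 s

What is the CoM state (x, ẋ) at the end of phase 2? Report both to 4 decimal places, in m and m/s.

phase 1: p=-0.0598, T=0.581, ωT=1.780126, cosh=3.049610, sinh=2.880993; start (x,ẋ)=(0.094700, -0.273500) → end (x,ẋ)=(0.154192, 0.529715)
phase 2: p=0.1987, T=0.599, ωT=1.835276, cosh=3.213217, sinh=3.053647; start (x,ẋ)=(0.154192, 0.529715) → end (x,ẋ)=(0.583628, 1.285668)

x = 0.5836, ẋ = 1.2857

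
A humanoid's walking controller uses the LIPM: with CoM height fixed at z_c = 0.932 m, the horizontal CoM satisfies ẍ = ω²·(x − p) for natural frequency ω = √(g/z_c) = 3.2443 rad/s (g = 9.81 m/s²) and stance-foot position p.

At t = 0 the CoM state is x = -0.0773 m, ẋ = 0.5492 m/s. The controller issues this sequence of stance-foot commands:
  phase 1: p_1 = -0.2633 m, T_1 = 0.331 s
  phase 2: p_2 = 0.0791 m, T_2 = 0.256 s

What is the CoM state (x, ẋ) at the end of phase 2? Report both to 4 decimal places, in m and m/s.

phase 1: p=-0.2633, T=0.331, ωT=1.073863, cosh=1.634175, sinh=1.292489; start (x,ẋ)=(-0.077300, 0.549200) → end (x,ẋ)=(0.259451, 1.677428)
phase 2: p=0.0791, T=0.256, ωT=0.830541, cosh=1.365186, sinh=0.929373; start (x,ẋ)=(0.259451, 1.677428) → end (x,ẋ)=(0.805835, 2.833791)

x = 0.8058, ẋ = 2.8338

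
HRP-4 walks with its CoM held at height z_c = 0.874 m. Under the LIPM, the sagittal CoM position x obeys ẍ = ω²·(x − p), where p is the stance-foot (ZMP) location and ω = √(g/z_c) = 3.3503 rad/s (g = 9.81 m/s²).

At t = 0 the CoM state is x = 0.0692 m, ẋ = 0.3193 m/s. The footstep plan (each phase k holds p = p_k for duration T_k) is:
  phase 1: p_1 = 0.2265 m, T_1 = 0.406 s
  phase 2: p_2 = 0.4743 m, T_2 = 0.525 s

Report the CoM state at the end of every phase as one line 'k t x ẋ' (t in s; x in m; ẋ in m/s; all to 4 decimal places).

phase 1: p=0.2265, T=0.406, ωT=1.360222, cosh=2.076831, sinh=1.820227; start (x,ẋ)=(0.069200, 0.319300) → end (x,ẋ)=(0.073291, -0.296131)
phase 2: p=0.4743, T=0.525, ωT=1.758908, cosh=2.989162, sinh=2.816929; start (x,ẋ)=(0.073291, -0.296131) → end (x,ẋ)=(-0.973368, -4.669730)

1 0.4060 0.0733 -0.2961
2 0.9310 -0.9734 -4.6697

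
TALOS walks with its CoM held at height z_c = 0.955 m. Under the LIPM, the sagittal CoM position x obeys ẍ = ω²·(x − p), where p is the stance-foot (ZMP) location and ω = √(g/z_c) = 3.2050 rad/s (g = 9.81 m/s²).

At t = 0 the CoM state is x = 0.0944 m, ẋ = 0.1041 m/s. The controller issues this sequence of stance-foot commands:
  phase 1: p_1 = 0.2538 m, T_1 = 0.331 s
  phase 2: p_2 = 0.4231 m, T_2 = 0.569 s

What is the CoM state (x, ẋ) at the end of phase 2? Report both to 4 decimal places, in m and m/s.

phase 1: p=0.2538, T=0.331, ωT=1.060855, cosh=1.617500, sinh=1.271340; start (x,ẋ)=(0.094400, 0.104100) → end (x,ẋ)=(0.037264, -0.481117)
phase 2: p=0.4231, T=0.569, ωT=1.823645, cosh=3.177916, sinh=3.016480; start (x,ẋ)=(0.037264, -0.481117) → end (x,ẋ)=(-1.255871, -5.259138)

x = -1.2559, ẋ = -5.2591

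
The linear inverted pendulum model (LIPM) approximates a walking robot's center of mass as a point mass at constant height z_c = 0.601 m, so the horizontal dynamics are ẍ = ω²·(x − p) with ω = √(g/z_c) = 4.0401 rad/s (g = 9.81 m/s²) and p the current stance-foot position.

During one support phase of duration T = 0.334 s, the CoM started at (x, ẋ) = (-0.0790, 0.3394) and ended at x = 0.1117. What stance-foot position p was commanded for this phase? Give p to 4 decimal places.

ωT = 4.0401·0.334 = 1.349393; cosh(ωT) = 2.057242, sinh(ωT) = 1.797844
x(T) = p + (x₀−p)·cosh(ωT) + (ẋ₀/ω)·sinh(ωT) ⇒ p·(1 − cosh) = x(T) − x₀·cosh − (ẋ₀/ω)·sinh
numerator   = 0.1117 − (-0.0790)·2.057242 − (0.3394/4.0401)·1.797844 = 0.123189
denominator = 1 − 2.057242 = -1.057242
p = 0.123189 / -1.057242 = -0.1165

p = -0.1165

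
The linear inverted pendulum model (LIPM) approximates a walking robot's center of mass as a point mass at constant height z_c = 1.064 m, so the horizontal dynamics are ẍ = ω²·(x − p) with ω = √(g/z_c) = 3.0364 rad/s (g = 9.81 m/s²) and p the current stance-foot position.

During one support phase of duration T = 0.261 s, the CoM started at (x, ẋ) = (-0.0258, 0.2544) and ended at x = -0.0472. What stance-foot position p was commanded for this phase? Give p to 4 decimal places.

p = 0.2613

ωT = 3.0364·0.261 = 0.792500; cosh(ωT) = 1.330812, sinh(ωT) = 0.878101
x(T) = p + (x₀−p)·cosh(ωT) + (ẋ₀/ω)·sinh(ωT) ⇒ p·(1 − cosh) = x(T) − x₀·cosh − (ẋ₀/ω)·sinh
numerator   = -0.0472 − (-0.0258)·1.330812 − (0.2544/3.0364)·0.878101 = -0.086435
denominator = 1 − 1.330812 = -0.330812
p = -0.086435 / -0.330812 = 0.2613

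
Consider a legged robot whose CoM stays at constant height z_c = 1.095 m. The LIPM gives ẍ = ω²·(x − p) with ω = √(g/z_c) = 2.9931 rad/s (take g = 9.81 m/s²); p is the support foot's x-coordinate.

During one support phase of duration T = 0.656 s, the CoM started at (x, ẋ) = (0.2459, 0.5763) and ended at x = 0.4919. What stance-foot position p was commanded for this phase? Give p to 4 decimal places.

p = 0.4079

ωT = 2.9931·0.656 = 1.963474; cosh(ωT) = 3.632200, sinh(ωT) = 3.491830
x(T) = p + (x₀−p)·cosh(ωT) + (ẋ₀/ω)·sinh(ωT) ⇒ p·(1 − cosh) = x(T) − x₀·cosh − (ẋ₀/ω)·sinh
numerator   = 0.4919 − (0.2459)·3.632200 − (0.5763/2.9931)·3.491830 = -1.073585
denominator = 1 − 3.632200 = -2.632200
p = -1.073585 / -2.632200 = 0.4079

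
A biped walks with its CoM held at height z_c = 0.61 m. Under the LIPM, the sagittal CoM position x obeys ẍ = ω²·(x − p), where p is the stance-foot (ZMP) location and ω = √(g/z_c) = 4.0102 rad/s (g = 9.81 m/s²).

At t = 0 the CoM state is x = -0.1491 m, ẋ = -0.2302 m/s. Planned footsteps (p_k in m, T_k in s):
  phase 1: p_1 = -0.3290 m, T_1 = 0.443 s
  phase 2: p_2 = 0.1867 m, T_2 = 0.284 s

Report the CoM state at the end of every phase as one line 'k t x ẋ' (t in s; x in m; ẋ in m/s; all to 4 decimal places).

1 0.4430 0.0530 1.3709
2 0.7270 0.4356 1.6089

phase 1: p=-0.3290, T=0.443, ωT=1.776519, cosh=3.039237, sinh=2.870011; start (x,ẋ)=(-0.149100, -0.230200) → end (x,ẋ)=(0.053010, 1.370894)
phase 2: p=0.1867, T=0.284, ωT=1.138897, cosh=1.721746, sinh=1.401574; start (x,ẋ)=(0.053010, 1.370894) → end (x,ẋ)=(0.435650, 1.608913)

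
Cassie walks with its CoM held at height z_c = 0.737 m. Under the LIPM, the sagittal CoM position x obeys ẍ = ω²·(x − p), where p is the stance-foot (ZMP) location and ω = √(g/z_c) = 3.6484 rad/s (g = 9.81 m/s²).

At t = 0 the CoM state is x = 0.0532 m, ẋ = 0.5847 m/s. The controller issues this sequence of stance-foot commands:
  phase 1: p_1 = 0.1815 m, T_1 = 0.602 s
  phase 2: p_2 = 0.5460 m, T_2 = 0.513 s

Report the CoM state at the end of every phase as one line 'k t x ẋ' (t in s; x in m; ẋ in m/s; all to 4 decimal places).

1 0.6020 0.3092 0.5828
2 1.1150 0.2650 -0.8027

phase 1: p=0.1815, T=0.602, ωT=2.196337, cosh=4.551612, sinh=4.440402; start (x,ẋ)=(0.053200, 0.584700) → end (x,ẋ)=(0.309156, 0.582821)
phase 2: p=0.5460, T=0.513, ωT=1.871629, cosh=3.326374, sinh=3.172501; start (x,ẋ)=(0.309156, 0.582821) → end (x,ẋ)=(0.264966, -0.802683)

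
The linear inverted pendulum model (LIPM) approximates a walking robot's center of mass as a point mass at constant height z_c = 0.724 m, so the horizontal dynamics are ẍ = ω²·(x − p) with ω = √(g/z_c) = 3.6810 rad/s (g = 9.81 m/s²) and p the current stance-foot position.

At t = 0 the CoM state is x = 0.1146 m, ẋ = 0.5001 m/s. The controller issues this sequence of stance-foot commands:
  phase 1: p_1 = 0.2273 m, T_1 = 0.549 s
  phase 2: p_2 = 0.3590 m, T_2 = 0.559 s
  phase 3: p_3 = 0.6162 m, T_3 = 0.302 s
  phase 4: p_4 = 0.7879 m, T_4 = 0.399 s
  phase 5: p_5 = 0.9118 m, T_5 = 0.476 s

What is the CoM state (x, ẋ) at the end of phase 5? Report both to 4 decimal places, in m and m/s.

phase 1: p=0.2273, T=0.549, ωT=2.020869, cosh=3.838709, sinh=3.706169; start (x,ẋ)=(0.114600, 0.500100) → end (x,ẋ)=(0.298197, 0.382239)
phase 2: p=0.3590, T=0.559, ωT=2.057679, cosh=3.977765, sinh=3.850015; start (x,ẋ)=(0.298197, 0.382239) → end (x,ẋ)=(0.516929, 0.658762)
phase 3: p=0.6162, T=0.302, ωT=1.111662, cosh=1.684209, sinh=1.355197; start (x,ẋ)=(0.516929, 0.658762) → end (x,ẋ)=(0.691538, 0.614284)
phase 4: p=0.7879, T=0.399, ωT=1.468719, cosh=2.286944, sinh=2.056724; start (x,ẋ)=(0.691538, 0.614284) → end (x,ẋ)=(0.910750, 0.675292)
phase 5: p=0.9118, T=0.476, ωT=1.752156, cosh=2.970211, sinh=2.796812; start (x,ẋ)=(0.910750, 0.675292) → end (x,ẋ)=(1.421765, 1.994949)

x = 1.4218, ẋ = 1.9949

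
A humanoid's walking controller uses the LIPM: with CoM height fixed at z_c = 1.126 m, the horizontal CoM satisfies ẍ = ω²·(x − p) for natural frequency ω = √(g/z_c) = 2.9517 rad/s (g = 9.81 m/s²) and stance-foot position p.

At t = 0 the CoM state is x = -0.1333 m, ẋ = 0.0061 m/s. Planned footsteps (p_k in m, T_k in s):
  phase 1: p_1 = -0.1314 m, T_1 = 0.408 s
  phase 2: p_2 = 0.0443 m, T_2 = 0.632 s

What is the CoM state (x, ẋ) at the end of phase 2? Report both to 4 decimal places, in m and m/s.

x = -0.5350, ẋ = -1.6291

phase 1: p=-0.1314, T=0.408, ωT=1.204294, cosh=1.817153, sinh=1.517250; start (x,ẋ)=(-0.133300, 0.006100) → end (x,ẋ)=(-0.131717, 0.002576)
phase 2: p=0.0443, T=0.632, ωT=1.865474, cosh=3.306911, sinh=3.152088; start (x,ẋ)=(-0.131717, 0.002576) → end (x,ẋ)=(-0.535022, -1.629149)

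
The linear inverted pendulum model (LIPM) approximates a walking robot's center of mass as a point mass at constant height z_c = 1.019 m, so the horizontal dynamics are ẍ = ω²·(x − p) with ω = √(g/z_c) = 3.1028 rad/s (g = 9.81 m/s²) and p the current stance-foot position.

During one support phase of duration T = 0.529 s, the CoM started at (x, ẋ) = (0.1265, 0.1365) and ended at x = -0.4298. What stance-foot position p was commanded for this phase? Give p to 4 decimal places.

p = 0.5232

ωT = 3.1028·0.529 = 1.641381; cosh(ωT) = 2.678004, sinh(ωT) = 2.484291
x(T) = p + (x₀−p)·cosh(ωT) + (ẋ₀/ω)·sinh(ωT) ⇒ p·(1 − cosh) = x(T) − x₀·cosh − (ẋ₀/ω)·sinh
numerator   = -0.4298 − (0.1265)·2.678004 − (0.1365/3.1028)·2.484291 = -0.877858
denominator = 1 − 2.678004 = -1.678004
p = -0.877858 / -1.678004 = 0.5232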